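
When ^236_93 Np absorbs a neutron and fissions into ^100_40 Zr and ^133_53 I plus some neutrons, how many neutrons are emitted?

4

Conserve mass number: 237 = 100 + 133 + k, so k = 237 − 233 = 4.
Check atomic number: 93 = 40 + 53 + 0 = 93. ✓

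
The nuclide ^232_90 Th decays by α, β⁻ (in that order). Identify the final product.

Ac-228

Start: (A, Z) = (232, 90).
After α: (228, 88).
After β⁻: (228, 89).
Z = 89 is actinium.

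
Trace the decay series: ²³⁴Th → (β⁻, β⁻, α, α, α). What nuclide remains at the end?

Start: (A, Z) = (234, 90).
After β⁻: (234, 91).
After β⁻: (234, 92).
After α: (230, 90).
After α: (226, 88).
After α: (222, 86).
Z = 86 is radon.

Rn-222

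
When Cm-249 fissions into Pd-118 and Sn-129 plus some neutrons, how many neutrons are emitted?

2

Conserve mass number: 249 = 118 + 129 + k, so k = 249 − 247 = 2.
Check atomic number: 96 = 46 + 50 + 0 = 96. ✓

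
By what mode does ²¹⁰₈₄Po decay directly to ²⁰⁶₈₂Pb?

alpha decay

ΔA = 206 − 210 = -4; ΔZ = 82 − 84 = -2.
A drops by 4 and Z drops by 2 — the signature of alpha emission.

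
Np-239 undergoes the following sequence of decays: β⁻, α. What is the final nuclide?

Start: (A, Z) = (239, 93).
After β⁻: (239, 94).
After α: (235, 92).
Z = 92 is uranium.

U-235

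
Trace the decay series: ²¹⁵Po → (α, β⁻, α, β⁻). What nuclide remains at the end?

Start: (A, Z) = (215, 84).
After α: (211, 82).
After β⁻: (211, 83).
After α: (207, 81).
After β⁻: (207, 82).
Z = 82 is lead.

Pb-207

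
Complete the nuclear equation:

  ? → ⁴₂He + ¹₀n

Conserve mass number: A = 4 + 1, so A = 5.
Conserve atomic number: Z = 2 + 0, so Z = 2.
Z = 2 is helium, so the species is ⁵₂He.

He-5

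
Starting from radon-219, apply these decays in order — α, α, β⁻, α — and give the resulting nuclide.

Start: (A, Z) = (219, 86).
After α: (215, 84).
After α: (211, 82).
After β⁻: (211, 83).
After α: (207, 81).
Z = 81 is thallium.

Tl-207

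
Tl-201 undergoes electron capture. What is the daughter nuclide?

Hg-201

Electron capture: mass number changes by +0, atomic number by -1.
A: 201 = 201; Z: 81 − 1 = 80.
Z = 80 is mercury, so the daughter is Hg-201.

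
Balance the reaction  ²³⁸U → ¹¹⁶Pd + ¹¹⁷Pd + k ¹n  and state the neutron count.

Conserve mass number: 238 = 116 + 117 + k, so k = 238 − 233 = 5.
Check atomic number: 92 = 46 + 46 + 0 = 92. ✓

5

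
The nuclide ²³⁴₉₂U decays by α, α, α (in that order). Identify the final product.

Start: (A, Z) = (234, 92).
After α: (230, 90).
After α: (226, 88).
After α: (222, 86).
Z = 86 is radon.

Rn-222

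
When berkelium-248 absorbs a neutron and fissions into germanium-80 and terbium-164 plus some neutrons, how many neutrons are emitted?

Conserve mass number: 249 = 80 + 164 + k, so k = 249 − 244 = 5.
Check atomic number: 97 = 32 + 65 + 0 = 97. ✓

5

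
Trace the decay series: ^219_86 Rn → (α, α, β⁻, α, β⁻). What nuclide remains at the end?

Start: (A, Z) = (219, 86).
After α: (215, 84).
After α: (211, 82).
After β⁻: (211, 83).
After α: (207, 81).
After β⁻: (207, 82).
Z = 82 is lead.

Pb-207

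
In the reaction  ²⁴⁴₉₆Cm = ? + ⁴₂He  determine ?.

Conserve mass number: 244 = A + 4, so A = 240.
Conserve atomic number: 96 = Z + 2, so Z = 94.
Z = 94 is plutonium, so the species is ²⁴⁰₉₄Pu.

Pu-240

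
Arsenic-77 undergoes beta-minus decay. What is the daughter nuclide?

Se-77

Beta-minus decay: mass number changes by +0, atomic number by +1.
A: 77 = 77; Z: 33 + 1 = 34.
Z = 34 is selenium, so the daughter is selenium-77.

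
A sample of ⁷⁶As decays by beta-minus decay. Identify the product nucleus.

Beta-minus decay: mass number changes by +0, atomic number by +1.
A: 76 = 76; Z: 33 + 1 = 34.
Z = 34 is selenium, so the daughter is ⁷⁶Se.

Se-76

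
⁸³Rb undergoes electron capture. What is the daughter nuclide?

Kr-83

Electron capture: mass number changes by +0, atomic number by -1.
A: 83 = 83; Z: 37 − 1 = 36.
Z = 36 is krypton, so the daughter is ⁸³Kr.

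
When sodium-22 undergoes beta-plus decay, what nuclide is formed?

Beta-plus decay: mass number changes by +0, atomic number by -1.
A: 22 = 22; Z: 11 − 1 = 10.
Z = 10 is neon, so the daughter is neon-22.

Ne-22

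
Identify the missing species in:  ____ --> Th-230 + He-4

U-234

Conserve mass number: A = 230 + 4, so A = 234.
Conserve atomic number: Z = 90 + 2, so Z = 92.
Z = 92 is uranium, so the species is U-234.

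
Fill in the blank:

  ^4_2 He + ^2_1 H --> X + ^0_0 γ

Li-6

Conserve mass number: 4 + 2 = A + 0, so A = 6.
Conserve atomic number: 2 + 1 = Z + 0, so Z = 3.
Z = 3 is lithium, so the species is ^6_3 Li.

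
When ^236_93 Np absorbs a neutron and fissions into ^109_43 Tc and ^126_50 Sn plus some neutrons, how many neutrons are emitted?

2

Conserve mass number: 237 = 109 + 126 + k, so k = 237 − 235 = 2.
Check atomic number: 93 = 43 + 50 + 0 = 93. ✓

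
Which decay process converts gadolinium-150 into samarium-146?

ΔA = 146 − 150 = -4; ΔZ = 62 − 64 = -2.
A drops by 4 and Z drops by 2 — the signature of alpha emission.

alpha decay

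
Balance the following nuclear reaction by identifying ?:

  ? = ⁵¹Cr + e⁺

Conserve mass number: A = 51 + 0, so A = 51.
Conserve atomic number: Z = 24 + 1, so Z = 25.
Z = 25 is manganese, so the species is ⁵¹Mn.

Mn-51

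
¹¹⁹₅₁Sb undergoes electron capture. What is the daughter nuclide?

Electron capture: mass number changes by +0, atomic number by -1.
A: 119 = 119; Z: 51 − 1 = 50.
Z = 50 is tin, so the daughter is ¹¹⁹₅₀Sn.

Sn-119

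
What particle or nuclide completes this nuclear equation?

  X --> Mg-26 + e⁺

Al-26

Conserve mass number: A = 26 + 0, so A = 26.
Conserve atomic number: Z = 12 + 1, so Z = 13.
Z = 13 is aluminium, so the species is Al-26.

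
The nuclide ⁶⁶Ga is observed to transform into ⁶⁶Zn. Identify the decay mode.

ΔA = 66 − 66 = 0; ΔZ = 30 − 31 = -1.
A is unchanged and Z drops by 1 — a proton has become a neutron (β⁺ emission or electron capture).

beta-plus decay or electron capture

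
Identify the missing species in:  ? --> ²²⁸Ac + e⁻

Conserve mass number: A = 228 + 0, so A = 228.
Conserve atomic number: Z = 89 − 1, so Z = 88.
Z = 88 is radium, so the species is ²²⁸Ra.

Ra-228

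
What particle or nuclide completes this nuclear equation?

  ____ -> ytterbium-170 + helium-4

Hf-174

Conserve mass number: A = 170 + 4, so A = 174.
Conserve atomic number: Z = 70 + 2, so Z = 72.
Z = 72 is hafnium, so the species is hafnium-174.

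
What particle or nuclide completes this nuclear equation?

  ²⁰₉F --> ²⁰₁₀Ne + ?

Conserve mass number: 20 = 20 + A, so A = 0.
Conserve atomic number: 9 = 10 + Z, so Z = -1.
A = 0 and Z = -1 is ⁰₋₁e — a beta-minus particle.

beta-minus particle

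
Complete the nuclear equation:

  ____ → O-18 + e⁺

Conserve mass number: A = 18 + 0, so A = 18.
Conserve atomic number: Z = 8 + 1, so Z = 9.
Z = 9 is fluorine, so the species is F-18.

F-18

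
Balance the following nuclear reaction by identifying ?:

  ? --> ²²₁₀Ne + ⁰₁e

Na-22

Conserve mass number: A = 22 + 0, so A = 22.
Conserve atomic number: Z = 10 + 1, so Z = 11.
Z = 11 is sodium, so the species is ²²₁₁Na.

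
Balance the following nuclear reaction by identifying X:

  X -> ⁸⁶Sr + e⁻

Rb-86

Conserve mass number: A = 86 + 0, so A = 86.
Conserve atomic number: Z = 38 − 1, so Z = 37.
Z = 37 is rubidium, so the species is ⁸⁶Rb.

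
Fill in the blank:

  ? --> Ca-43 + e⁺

Conserve mass number: A = 43 + 0, so A = 43.
Conserve atomic number: Z = 20 + 1, so Z = 21.
Z = 21 is scandium, so the species is Sc-43.

Sc-43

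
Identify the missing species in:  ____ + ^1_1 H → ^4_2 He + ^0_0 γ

Conserve mass number: A + 1 = 4 + 0, so A = 3.
Conserve atomic number: Z + 1 = 2 + 0, so Z = 1.
A = 3 and Z = 1 is ^3_1 H — a triton.

triton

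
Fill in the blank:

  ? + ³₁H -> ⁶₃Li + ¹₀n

Conserve mass number: A + 3 = 6 + 1, so A = 4.
Conserve atomic number: Z + 1 = 3 + 0, so Z = 2.
A = 4 and Z = 2 is ⁴₂He — an alpha particle.

alpha particle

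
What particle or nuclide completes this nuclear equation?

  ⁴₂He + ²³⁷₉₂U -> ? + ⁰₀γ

Conserve mass number: 4 + 237 = A + 0, so A = 241.
Conserve atomic number: 2 + 92 = Z + 0, so Z = 94.
Z = 94 is plutonium, so the species is ²⁴¹₉₄Pu.

Pu-241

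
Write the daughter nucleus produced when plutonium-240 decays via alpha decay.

Alpha decay: mass number changes by -4, atomic number by -2.
A: 240 − 4 = 236; Z: 94 − 2 = 92.
Z = 92 is uranium, so the daughter is uranium-236.

U-236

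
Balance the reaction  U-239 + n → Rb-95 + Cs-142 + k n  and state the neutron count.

Conserve mass number: 240 = 95 + 142 + k, so k = 240 − 237 = 3.
Check atomic number: 92 = 37 + 55 + 0 = 92. ✓

3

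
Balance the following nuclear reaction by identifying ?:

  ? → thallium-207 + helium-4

Bi-211

Conserve mass number: A = 207 + 4, so A = 211.
Conserve atomic number: Z = 81 + 2, so Z = 83.
Z = 83 is bismuth, so the species is bismuth-211.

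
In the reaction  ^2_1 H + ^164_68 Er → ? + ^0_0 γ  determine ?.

Tm-166

Conserve mass number: 2 + 164 = A + 0, so A = 166.
Conserve atomic number: 1 + 68 = Z + 0, so Z = 69.
Z = 69 is thulium, so the species is ^166_69 Tm.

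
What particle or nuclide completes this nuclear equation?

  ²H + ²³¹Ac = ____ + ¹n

Conserve mass number: 2 + 231 = A + 1, so A = 232.
Conserve atomic number: 1 + 89 = Z + 0, so Z = 90.
Z = 90 is thorium, so the species is ²³²Th.

Th-232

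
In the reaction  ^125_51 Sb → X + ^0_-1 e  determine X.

Te-125

Conserve mass number: 125 = A + 0, so A = 125.
Conserve atomic number: 51 = Z − 1, so Z = 52.
Z = 52 is tellurium, so the species is ^125_52 Te.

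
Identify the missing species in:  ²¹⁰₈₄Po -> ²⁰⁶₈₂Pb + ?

Conserve mass number: 210 = 206 + A, so A = 4.
Conserve atomic number: 84 = 82 + Z, so Z = 2.
A = 4 and Z = 2 is ⁴₂He — an alpha particle.

alpha particle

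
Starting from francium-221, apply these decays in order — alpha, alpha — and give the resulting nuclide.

Start: (A, Z) = (221, 87).
After α: (217, 85).
After α: (213, 83).
Z = 83 is bismuth.

Bi-213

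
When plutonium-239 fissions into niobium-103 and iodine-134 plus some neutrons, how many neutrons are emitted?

Conserve mass number: 239 = 103 + 134 + k, so k = 239 − 237 = 2.
Check atomic number: 94 = 41 + 53 + 0 = 94. ✓

2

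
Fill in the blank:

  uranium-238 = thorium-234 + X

alpha particle

Conserve mass number: 238 = 234 + A, so A = 4.
Conserve atomic number: 92 = 90 + Z, so Z = 2.
A = 4 and Z = 2 is helium-4 — an alpha particle.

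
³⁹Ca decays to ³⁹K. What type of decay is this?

ΔA = 39 − 39 = 0; ΔZ = 19 − 20 = -1.
A is unchanged and Z drops by 1 — a proton has become a neutron (β⁺ emission or electron capture).

beta-plus decay or electron capture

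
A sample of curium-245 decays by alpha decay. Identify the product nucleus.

Pu-241

Alpha decay: mass number changes by -4, atomic number by -2.
A: 245 − 4 = 241; Z: 96 − 2 = 94.
Z = 94 is plutonium, so the daughter is plutonium-241.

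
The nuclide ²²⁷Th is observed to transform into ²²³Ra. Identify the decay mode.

ΔA = 223 − 227 = -4; ΔZ = 88 − 90 = -2.
A drops by 4 and Z drops by 2 — the signature of alpha emission.

alpha decay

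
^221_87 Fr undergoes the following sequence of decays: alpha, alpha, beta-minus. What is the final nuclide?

Po-213

Start: (A, Z) = (221, 87).
After α: (217, 85).
After α: (213, 83).
After β⁻: (213, 84).
Z = 84 is polonium.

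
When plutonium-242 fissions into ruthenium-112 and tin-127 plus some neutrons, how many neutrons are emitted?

3

Conserve mass number: 242 = 112 + 127 + k, so k = 242 − 239 = 3.
Check atomic number: 94 = 44 + 50 + 0 = 94. ✓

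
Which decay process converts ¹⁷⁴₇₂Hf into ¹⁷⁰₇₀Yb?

ΔA = 170 − 174 = -4; ΔZ = 70 − 72 = -2.
A drops by 4 and Z drops by 2 — the signature of alpha emission.

alpha decay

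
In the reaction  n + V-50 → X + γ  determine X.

Conserve mass number: 1 + 50 = A + 0, so A = 51.
Conserve atomic number: 0 + 23 = Z + 0, so Z = 23.
Z = 23 is vanadium, so the species is V-51.

V-51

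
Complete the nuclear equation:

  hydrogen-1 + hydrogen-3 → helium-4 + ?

Conserve mass number: 1 + 3 = 4 + A, so A = 0.
Conserve atomic number: 1 + 1 = 2 + Z, so Z = 0.
A = 0 and Z = 0 is γ — a gamma ray.

gamma ray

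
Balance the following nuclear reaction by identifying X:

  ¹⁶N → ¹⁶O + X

Conserve mass number: 16 = 16 + A, so A = 0.
Conserve atomic number: 7 = 8 + Z, so Z = -1.
A = 0 and Z = -1 is e⁻ — a beta-minus particle.

beta-minus particle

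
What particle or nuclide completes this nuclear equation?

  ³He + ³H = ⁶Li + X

Conserve mass number: 3 + 3 = 6 + A, so A = 0.
Conserve atomic number: 2 + 1 = 3 + Z, so Z = 0.
A = 0 and Z = 0 is γ — a gamma ray.

gamma ray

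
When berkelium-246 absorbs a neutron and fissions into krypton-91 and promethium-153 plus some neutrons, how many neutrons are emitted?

3

Conserve mass number: 247 = 91 + 153 + k, so k = 247 − 244 = 3.
Check atomic number: 97 = 36 + 61 + 0 = 97. ✓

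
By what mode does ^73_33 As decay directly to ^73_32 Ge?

beta-plus decay or electron capture

ΔA = 73 − 73 = 0; ΔZ = 32 − 33 = -1.
A is unchanged and Z drops by 1 — a proton has become a neutron (β⁺ emission or electron capture).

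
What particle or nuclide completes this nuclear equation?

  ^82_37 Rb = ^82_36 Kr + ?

positron

Conserve mass number: 82 = 82 + A, so A = 0.
Conserve atomic number: 37 = 36 + Z, so Z = 1.
A = 0 and Z = 1 is ^0_1 e — a positron.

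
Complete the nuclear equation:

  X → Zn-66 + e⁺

Conserve mass number: A = 66 + 0, so A = 66.
Conserve atomic number: Z = 30 + 1, so Z = 31.
Z = 31 is gallium, so the species is Ga-66.

Ga-66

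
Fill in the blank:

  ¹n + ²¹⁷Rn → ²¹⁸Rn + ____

Conserve mass number: 1 + 217 = 218 + A, so A = 0.
Conserve atomic number: 0 + 86 = 86 + Z, so Z = 0.
A = 0 and Z = 0 is γ — a gamma ray.

gamma ray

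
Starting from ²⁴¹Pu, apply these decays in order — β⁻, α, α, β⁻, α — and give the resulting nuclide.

Th-229

Start: (A, Z) = (241, 94).
After β⁻: (241, 95).
After α: (237, 93).
After α: (233, 91).
After β⁻: (233, 92).
After α: (229, 90).
Z = 90 is thorium.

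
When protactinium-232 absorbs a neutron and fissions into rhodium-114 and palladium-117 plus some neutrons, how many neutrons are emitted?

Conserve mass number: 233 = 114 + 117 + k, so k = 233 − 231 = 2.
Check atomic number: 91 = 45 + 46 + 0 = 91. ✓

2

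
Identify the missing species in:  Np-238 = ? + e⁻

Conserve mass number: 238 = A + 0, so A = 238.
Conserve atomic number: 93 = Z − 1, so Z = 94.
Z = 94 is plutonium, so the species is Pu-238.

Pu-238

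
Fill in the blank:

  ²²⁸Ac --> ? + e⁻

Th-228

Conserve mass number: 228 = A + 0, so A = 228.
Conserve atomic number: 89 = Z − 1, so Z = 90.
Z = 90 is thorium, so the species is ²²⁸Th.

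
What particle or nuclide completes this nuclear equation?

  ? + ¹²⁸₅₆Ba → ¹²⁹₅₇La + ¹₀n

deuteron

Conserve mass number: A + 128 = 129 + 1, so A = 2.
Conserve atomic number: Z + 56 = 57 + 0, so Z = 1.
A = 2 and Z = 1 is ²₁H — a deuteron.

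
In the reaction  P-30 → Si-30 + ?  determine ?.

positron

Conserve mass number: 30 = 30 + A, so A = 0.
Conserve atomic number: 15 = 14 + Z, so Z = 1.
A = 0 and Z = 1 is e⁺ — a positron.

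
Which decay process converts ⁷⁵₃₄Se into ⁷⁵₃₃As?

ΔA = 75 − 75 = 0; ΔZ = 33 − 34 = -1.
A is unchanged and Z drops by 1 — a proton has become a neutron (β⁺ emission or electron capture).

beta-plus decay or electron capture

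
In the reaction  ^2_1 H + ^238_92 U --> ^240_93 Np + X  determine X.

gamma ray

Conserve mass number: 2 + 238 = 240 + A, so A = 0.
Conserve atomic number: 1 + 92 = 93 + Z, so Z = 0.
A = 0 and Z = 0 is ^0_0 γ — a gamma ray.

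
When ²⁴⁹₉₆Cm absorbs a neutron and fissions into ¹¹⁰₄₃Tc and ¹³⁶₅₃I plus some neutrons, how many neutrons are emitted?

Conserve mass number: 250 = 110 + 136 + k, so k = 250 − 246 = 4.
Check atomic number: 96 = 43 + 53 + 0 = 96. ✓

4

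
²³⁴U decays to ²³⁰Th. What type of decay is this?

alpha decay

ΔA = 230 − 234 = -4; ΔZ = 90 − 92 = -2.
A drops by 4 and Z drops by 2 — the signature of alpha emission.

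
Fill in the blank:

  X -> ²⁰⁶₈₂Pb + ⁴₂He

Po-210

Conserve mass number: A = 206 + 4, so A = 210.
Conserve atomic number: Z = 82 + 2, so Z = 84.
Z = 84 is polonium, so the species is ²¹⁰₈₄Po.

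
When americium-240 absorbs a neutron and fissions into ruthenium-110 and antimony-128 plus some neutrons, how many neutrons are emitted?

3

Conserve mass number: 241 = 110 + 128 + k, so k = 241 − 238 = 3.
Check atomic number: 95 = 44 + 51 + 0 = 95. ✓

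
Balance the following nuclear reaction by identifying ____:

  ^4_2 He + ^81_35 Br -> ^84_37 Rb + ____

Conserve mass number: 4 + 81 = 84 + A, so A = 1.
Conserve atomic number: 2 + 35 = 37 + Z, so Z = 0.
A = 1 and Z = 0 is ^1_0 n — a neutron.

neutron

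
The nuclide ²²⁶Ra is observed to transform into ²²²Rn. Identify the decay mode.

alpha decay

ΔA = 222 − 226 = -4; ΔZ = 86 − 88 = -2.
A drops by 4 and Z drops by 2 — the signature of alpha emission.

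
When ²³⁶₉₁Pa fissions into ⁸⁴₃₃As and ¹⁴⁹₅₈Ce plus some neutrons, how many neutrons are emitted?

Conserve mass number: 236 = 84 + 149 + k, so k = 236 − 233 = 3.
Check atomic number: 91 = 33 + 58 + 0 = 91. ✓

3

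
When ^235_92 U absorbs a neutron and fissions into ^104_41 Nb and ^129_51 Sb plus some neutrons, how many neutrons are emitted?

3

Conserve mass number: 236 = 104 + 129 + k, so k = 236 − 233 = 3.
Check atomic number: 92 = 41 + 51 + 0 = 92. ✓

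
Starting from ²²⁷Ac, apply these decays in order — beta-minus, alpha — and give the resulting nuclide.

Ra-223

Start: (A, Z) = (227, 89).
After β⁻: (227, 90).
After α: (223, 88).
Z = 88 is radium.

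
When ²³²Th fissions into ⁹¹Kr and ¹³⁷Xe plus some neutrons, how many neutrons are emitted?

4

Conserve mass number: 232 = 91 + 137 + k, so k = 232 − 228 = 4.
Check atomic number: 90 = 36 + 54 + 0 = 90. ✓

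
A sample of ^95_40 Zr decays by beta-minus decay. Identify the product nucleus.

Nb-95

Beta-minus decay: mass number changes by +0, atomic number by +1.
A: 95 = 95; Z: 40 + 1 = 41.
Z = 41 is niobium, so the daughter is ^95_41 Nb.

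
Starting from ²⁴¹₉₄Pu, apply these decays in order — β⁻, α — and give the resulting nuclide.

Np-237

Start: (A, Z) = (241, 94).
After β⁻: (241, 95).
After α: (237, 93).
Z = 93 is neptunium.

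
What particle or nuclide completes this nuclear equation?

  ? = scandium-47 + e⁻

Ca-47

Conserve mass number: A = 47 + 0, so A = 47.
Conserve atomic number: Z = 21 − 1, so Z = 20.
Z = 20 is calcium, so the species is calcium-47.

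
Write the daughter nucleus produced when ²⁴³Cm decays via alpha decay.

Alpha decay: mass number changes by -4, atomic number by -2.
A: 243 − 4 = 239; Z: 96 − 2 = 94.
Z = 94 is plutonium, so the daughter is ²³⁹Pu.

Pu-239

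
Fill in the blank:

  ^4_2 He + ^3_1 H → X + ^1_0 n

Conserve mass number: 4 + 3 = A + 1, so A = 6.
Conserve atomic number: 2 + 1 = Z + 0, so Z = 3.
Z = 3 is lithium, so the species is ^6_3 Li.

Li-6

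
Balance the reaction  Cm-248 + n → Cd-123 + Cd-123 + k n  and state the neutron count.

3

Conserve mass number: 249 = 123 + 123 + k, so k = 249 − 246 = 3.
Check atomic number: 96 = 48 + 48 + 0 = 96. ✓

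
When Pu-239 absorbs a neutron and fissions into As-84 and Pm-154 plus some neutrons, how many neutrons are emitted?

Conserve mass number: 240 = 84 + 154 + k, so k = 240 − 238 = 2.
Check atomic number: 94 = 33 + 61 + 0 = 94. ✓

2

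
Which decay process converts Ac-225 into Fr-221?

alpha decay

ΔA = 221 − 225 = -4; ΔZ = 87 − 89 = -2.
A drops by 4 and Z drops by 2 — the signature of alpha emission.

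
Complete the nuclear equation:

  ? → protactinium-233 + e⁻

Th-233

Conserve mass number: A = 233 + 0, so A = 233.
Conserve atomic number: Z = 91 − 1, so Z = 90.
Z = 90 is thorium, so the species is thorium-233.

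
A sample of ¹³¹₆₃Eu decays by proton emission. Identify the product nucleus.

Sm-130

Proton emission: mass number changes by -1, atomic number by -1.
A: 131 − 1 = 130; Z: 63 − 1 = 62.
Z = 62 is samarium, so the daughter is ¹³⁰₆₂Sm.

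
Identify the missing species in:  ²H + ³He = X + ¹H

Conserve mass number: 2 + 3 = A + 1, so A = 4.
Conserve atomic number: 1 + 2 = Z + 1, so Z = 2.
A = 4 and Z = 2 is ⁴He — an alpha particle.

He-4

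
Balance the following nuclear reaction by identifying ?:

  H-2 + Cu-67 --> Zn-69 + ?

gamma ray

Conserve mass number: 2 + 67 = 69 + A, so A = 0.
Conserve atomic number: 1 + 29 = 30 + Z, so Z = 0.
A = 0 and Z = 0 is γ — a gamma ray.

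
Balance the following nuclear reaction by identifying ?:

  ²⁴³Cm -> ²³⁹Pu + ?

alpha particle

Conserve mass number: 243 = 239 + A, so A = 4.
Conserve atomic number: 96 = 94 + Z, so Z = 2.
A = 4 and Z = 2 is ⁴He — an alpha particle.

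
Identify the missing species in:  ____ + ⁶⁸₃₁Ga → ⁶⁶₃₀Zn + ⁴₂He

Conserve mass number: A + 68 = 66 + 4, so A = 2.
Conserve atomic number: Z + 31 = 30 + 2, so Z = 1.
A = 2 and Z = 1 is ²₁H — a deuteron.

deuteron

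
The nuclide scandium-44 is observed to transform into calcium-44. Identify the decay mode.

beta-plus decay or electron capture

ΔA = 44 − 44 = 0; ΔZ = 20 − 21 = -1.
A is unchanged and Z drops by 1 — a proton has become a neutron (β⁺ emission or electron capture).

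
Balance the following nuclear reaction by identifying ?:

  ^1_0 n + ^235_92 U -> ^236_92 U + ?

gamma ray

Conserve mass number: 1 + 235 = 236 + A, so A = 0.
Conserve atomic number: 0 + 92 = 92 + Z, so Z = 0.
A = 0 and Z = 0 is ^0_0 γ — a gamma ray.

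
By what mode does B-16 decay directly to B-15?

ΔA = 15 − 16 = -1; ΔZ = 5 − 5 = +0.
A drops by 1 with Z unchanged — a neutron was emitted.

neutron emission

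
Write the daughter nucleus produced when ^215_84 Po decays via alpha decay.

Alpha decay: mass number changes by -4, atomic number by -2.
A: 215 − 4 = 211; Z: 84 − 2 = 82.
Z = 82 is lead, so the daughter is ^211_82 Pb.

Pb-211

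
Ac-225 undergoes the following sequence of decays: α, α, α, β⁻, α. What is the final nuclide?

Start: (A, Z) = (225, 89).
After α: (221, 87).
After α: (217, 85).
After α: (213, 83).
After β⁻: (213, 84).
After α: (209, 82).
Z = 82 is lead.

Pb-209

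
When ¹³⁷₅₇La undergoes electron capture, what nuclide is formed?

Ba-137

Electron capture: mass number changes by +0, atomic number by -1.
A: 137 = 137; Z: 57 − 1 = 56.
Z = 56 is barium, so the daughter is ¹³⁷₅₆Ba.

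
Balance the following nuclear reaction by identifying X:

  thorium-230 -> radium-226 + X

alpha particle

Conserve mass number: 230 = 226 + A, so A = 4.
Conserve atomic number: 90 = 88 + Z, so Z = 2.
A = 4 and Z = 2 is helium-4 — an alpha particle.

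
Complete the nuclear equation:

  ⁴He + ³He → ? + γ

Be-7

Conserve mass number: 4 + 3 = A + 0, so A = 7.
Conserve atomic number: 2 + 2 = Z + 0, so Z = 4.
Z = 4 is beryllium, so the species is ⁷Be.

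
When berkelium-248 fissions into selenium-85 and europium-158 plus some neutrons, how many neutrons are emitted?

Conserve mass number: 248 = 85 + 158 + k, so k = 248 − 243 = 5.
Check atomic number: 97 = 34 + 63 + 0 = 97. ✓

5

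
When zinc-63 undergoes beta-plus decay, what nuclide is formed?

Cu-63

Beta-plus decay: mass number changes by +0, atomic number by -1.
A: 63 = 63; Z: 30 − 1 = 29.
Z = 29 is copper, so the daughter is copper-63.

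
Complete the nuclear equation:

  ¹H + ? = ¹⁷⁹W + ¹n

Ta-179

Conserve mass number: 1 + A = 179 + 1, so A = 179.
Conserve atomic number: 1 + Z = 74 + 0, so Z = 73.
Z = 73 is tantalum, so the species is ¹⁷⁹Ta.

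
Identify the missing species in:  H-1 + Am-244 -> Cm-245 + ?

Conserve mass number: 1 + 244 = 245 + A, so A = 0.
Conserve atomic number: 1 + 95 = 96 + Z, so Z = 0.
A = 0 and Z = 0 is γ — a gamma ray.

gamma ray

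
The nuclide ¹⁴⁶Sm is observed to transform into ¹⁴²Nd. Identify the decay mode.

ΔA = 142 − 146 = -4; ΔZ = 60 − 62 = -2.
A drops by 4 and Z drops by 2 — the signature of alpha emission.

alpha decay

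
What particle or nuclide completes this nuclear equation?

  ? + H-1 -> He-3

Conserve mass number: A + 1 = 3, so A = 2.
Conserve atomic number: Z + 1 = 2, so Z = 1.
A = 2 and Z = 1 is H-2 — a deuteron.

deuteron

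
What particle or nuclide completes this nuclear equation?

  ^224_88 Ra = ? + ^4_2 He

Conserve mass number: 224 = A + 4, so A = 220.
Conserve atomic number: 88 = Z + 2, so Z = 86.
Z = 86 is radon, so the species is ^220_86 Rn.

Rn-220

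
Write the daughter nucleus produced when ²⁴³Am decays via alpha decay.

Alpha decay: mass number changes by -4, atomic number by -2.
A: 243 − 4 = 239; Z: 95 − 2 = 93.
Z = 93 is neptunium, so the daughter is ²³⁹Np.

Np-239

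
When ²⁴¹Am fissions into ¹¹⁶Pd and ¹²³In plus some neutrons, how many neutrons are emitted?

2

Conserve mass number: 241 = 116 + 123 + k, so k = 241 − 239 = 2.
Check atomic number: 95 = 46 + 49 + 0 = 95. ✓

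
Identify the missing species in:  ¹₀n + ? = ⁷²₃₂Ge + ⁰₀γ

Ge-71

Conserve mass number: 1 + A = 72 + 0, so A = 71.
Conserve atomic number: 0 + Z = 32 + 0, so Z = 32.
Z = 32 is germanium, so the species is ⁷¹₃₂Ge.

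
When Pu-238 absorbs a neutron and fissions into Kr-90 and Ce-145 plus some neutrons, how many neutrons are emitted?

4

Conserve mass number: 239 = 90 + 145 + k, so k = 239 − 235 = 4.
Check atomic number: 94 = 36 + 58 + 0 = 94. ✓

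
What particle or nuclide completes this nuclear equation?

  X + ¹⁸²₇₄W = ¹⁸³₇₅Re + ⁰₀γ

proton

Conserve mass number: A + 182 = 183 + 0, so A = 1.
Conserve atomic number: Z + 74 = 75 + 0, so Z = 1.
A = 1 and Z = 1 is ¹₁H — a proton.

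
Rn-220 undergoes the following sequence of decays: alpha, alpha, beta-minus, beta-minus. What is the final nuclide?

Start: (A, Z) = (220, 86).
After α: (216, 84).
After α: (212, 82).
After β⁻: (212, 83).
After β⁻: (212, 84).
Z = 84 is polonium.

Po-212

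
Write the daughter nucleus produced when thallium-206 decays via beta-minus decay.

Beta-minus decay: mass number changes by +0, atomic number by +1.
A: 206 = 206; Z: 81 + 1 = 82.
Z = 82 is lead, so the daughter is lead-206.

Pb-206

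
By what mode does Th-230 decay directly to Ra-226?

alpha decay

ΔA = 226 − 230 = -4; ΔZ = 88 − 90 = -2.
A drops by 4 and Z drops by 2 — the signature of alpha emission.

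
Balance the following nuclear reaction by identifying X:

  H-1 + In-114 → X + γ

Sn-115

Conserve mass number: 1 + 114 = A + 0, so A = 115.
Conserve atomic number: 1 + 49 = Z + 0, so Z = 50.
Z = 50 is tin, so the species is Sn-115.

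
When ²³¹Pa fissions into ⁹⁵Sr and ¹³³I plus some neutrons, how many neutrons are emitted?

3

Conserve mass number: 231 = 95 + 133 + k, so k = 231 − 228 = 3.
Check atomic number: 91 = 38 + 53 + 0 = 91. ✓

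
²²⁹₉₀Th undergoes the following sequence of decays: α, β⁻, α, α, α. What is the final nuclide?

Start: (A, Z) = (229, 90).
After α: (225, 88).
After β⁻: (225, 89).
After α: (221, 87).
After α: (217, 85).
After α: (213, 83).
Z = 83 is bismuth.

Bi-213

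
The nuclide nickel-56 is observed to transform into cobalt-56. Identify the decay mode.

beta-plus decay or electron capture

ΔA = 56 − 56 = 0; ΔZ = 27 − 28 = -1.
A is unchanged and Z drops by 1 — a proton has become a neutron (β⁺ emission or electron capture).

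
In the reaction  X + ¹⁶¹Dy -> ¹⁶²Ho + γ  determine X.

Conserve mass number: A + 161 = 162 + 0, so A = 1.
Conserve atomic number: Z + 66 = 67 + 0, so Z = 1.
A = 1 and Z = 1 is ¹H — a proton.

proton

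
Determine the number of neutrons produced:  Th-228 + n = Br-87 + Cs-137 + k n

Conserve mass number: 229 = 87 + 137 + k, so k = 229 − 224 = 5.
Check atomic number: 90 = 35 + 55 + 0 = 90. ✓

5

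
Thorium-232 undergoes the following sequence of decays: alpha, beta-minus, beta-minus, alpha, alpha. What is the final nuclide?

Start: (A, Z) = (232, 90).
After α: (228, 88).
After β⁻: (228, 89).
After β⁻: (228, 90).
After α: (224, 88).
After α: (220, 86).
Z = 86 is radon.

Rn-220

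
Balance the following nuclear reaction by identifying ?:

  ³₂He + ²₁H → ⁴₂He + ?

Conserve mass number: 3 + 2 = 4 + A, so A = 1.
Conserve atomic number: 2 + 1 = 2 + Z, so Z = 1.
A = 1 and Z = 1 is ¹₁H — a proton.

proton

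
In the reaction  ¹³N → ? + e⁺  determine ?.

C-13

Conserve mass number: 13 = A + 0, so A = 13.
Conserve atomic number: 7 = Z + 1, so Z = 6.
Z = 6 is carbon, so the species is ¹³C.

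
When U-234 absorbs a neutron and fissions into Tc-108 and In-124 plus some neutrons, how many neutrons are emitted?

Conserve mass number: 235 = 108 + 124 + k, so k = 235 − 232 = 3.
Check atomic number: 92 = 43 + 49 + 0 = 92. ✓

3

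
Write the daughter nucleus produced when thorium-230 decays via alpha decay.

Alpha decay: mass number changes by -4, atomic number by -2.
A: 230 − 4 = 226; Z: 90 − 2 = 88.
Z = 88 is radium, so the daughter is radium-226.

Ra-226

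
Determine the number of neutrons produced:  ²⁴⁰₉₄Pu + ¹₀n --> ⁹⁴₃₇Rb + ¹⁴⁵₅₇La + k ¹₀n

Conserve mass number: 241 = 94 + 145 + k, so k = 241 − 239 = 2.
Check atomic number: 94 = 37 + 57 + 0 = 94. ✓

2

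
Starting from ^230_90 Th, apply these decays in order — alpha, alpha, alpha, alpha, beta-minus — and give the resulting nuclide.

Bi-214

Start: (A, Z) = (230, 90).
After α: (226, 88).
After α: (222, 86).
After α: (218, 84).
After α: (214, 82).
After β⁻: (214, 83).
Z = 83 is bismuth.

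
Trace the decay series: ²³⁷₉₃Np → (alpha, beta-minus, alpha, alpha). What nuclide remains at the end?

Start: (A, Z) = (237, 93).
After α: (233, 91).
After β⁻: (233, 92).
After α: (229, 90).
After α: (225, 88).
Z = 88 is radium.

Ra-225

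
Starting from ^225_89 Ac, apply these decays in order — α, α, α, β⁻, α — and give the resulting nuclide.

Pb-209

Start: (A, Z) = (225, 89).
After α: (221, 87).
After α: (217, 85).
After α: (213, 83).
After β⁻: (213, 84).
After α: (209, 82).
Z = 82 is lead.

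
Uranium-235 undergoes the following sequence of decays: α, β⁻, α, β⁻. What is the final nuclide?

Th-227

Start: (A, Z) = (235, 92).
After α: (231, 90).
After β⁻: (231, 91).
After α: (227, 89).
After β⁻: (227, 90).
Z = 90 is thorium.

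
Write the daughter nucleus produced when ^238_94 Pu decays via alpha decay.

Alpha decay: mass number changes by -4, atomic number by -2.
A: 238 − 4 = 234; Z: 94 − 2 = 92.
Z = 92 is uranium, so the daughter is ^234_92 U.

U-234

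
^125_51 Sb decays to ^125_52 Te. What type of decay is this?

beta-minus decay

ΔA = 125 − 125 = 0; ΔZ = 52 − 51 = +1.
A is unchanged and Z rises by 1 — a neutron has become a proton (β⁻ decay).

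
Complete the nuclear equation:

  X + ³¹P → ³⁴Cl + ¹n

alpha particle

Conserve mass number: A + 31 = 34 + 1, so A = 4.
Conserve atomic number: Z + 15 = 17 + 0, so Z = 2.
A = 4 and Z = 2 is ⁴He — an alpha particle.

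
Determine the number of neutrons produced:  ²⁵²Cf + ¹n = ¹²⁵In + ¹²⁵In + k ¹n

3

Conserve mass number: 253 = 125 + 125 + k, so k = 253 − 250 = 3.
Check atomic number: 98 = 49 + 49 + 0 = 98. ✓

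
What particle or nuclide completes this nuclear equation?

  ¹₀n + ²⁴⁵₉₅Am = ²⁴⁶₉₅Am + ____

Conserve mass number: 1 + 245 = 246 + A, so A = 0.
Conserve atomic number: 0 + 95 = 95 + Z, so Z = 0.
A = 0 and Z = 0 is ⁰₀γ — a gamma ray.

gamma ray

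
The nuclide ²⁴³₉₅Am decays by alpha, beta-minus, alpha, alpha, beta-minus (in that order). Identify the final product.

Start: (A, Z) = (243, 95).
After α: (239, 93).
After β⁻: (239, 94).
After α: (235, 92).
After α: (231, 90).
After β⁻: (231, 91).
Z = 91 is protactinium.

Pa-231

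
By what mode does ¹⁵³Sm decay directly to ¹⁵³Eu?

beta-minus decay

ΔA = 153 − 153 = 0; ΔZ = 63 − 62 = +1.
A is unchanged and Z rises by 1 — a neutron has become a proton (β⁻ decay).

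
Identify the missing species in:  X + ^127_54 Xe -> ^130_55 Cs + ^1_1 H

alpha particle

Conserve mass number: A + 127 = 130 + 1, so A = 4.
Conserve atomic number: Z + 54 = 55 + 1, so Z = 2.
A = 4 and Z = 2 is ^4_2 He — an alpha particle.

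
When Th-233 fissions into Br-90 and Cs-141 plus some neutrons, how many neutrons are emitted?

2

Conserve mass number: 233 = 90 + 141 + k, so k = 233 − 231 = 2.
Check atomic number: 90 = 35 + 55 + 0 = 90. ✓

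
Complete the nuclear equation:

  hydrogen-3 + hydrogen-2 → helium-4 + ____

neutron

Conserve mass number: 3 + 2 = 4 + A, so A = 1.
Conserve atomic number: 1 + 1 = 2 + Z, so Z = 0.
A = 1 and Z = 0 is neutron — a neutron.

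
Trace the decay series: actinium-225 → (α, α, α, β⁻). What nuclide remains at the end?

Po-213

Start: (A, Z) = (225, 89).
After α: (221, 87).
After α: (217, 85).
After α: (213, 83).
After β⁻: (213, 84).
Z = 84 is polonium.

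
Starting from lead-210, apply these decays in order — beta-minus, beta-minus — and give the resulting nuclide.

Start: (A, Z) = (210, 82).
After β⁻: (210, 83).
After β⁻: (210, 84).
Z = 84 is polonium.

Po-210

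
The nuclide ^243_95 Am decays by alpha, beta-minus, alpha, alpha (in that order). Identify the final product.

Start: (A, Z) = (243, 95).
After α: (239, 93).
After β⁻: (239, 94).
After α: (235, 92).
After α: (231, 90).
Z = 90 is thorium.

Th-231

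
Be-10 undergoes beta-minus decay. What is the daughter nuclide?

B-10

Beta-minus decay: mass number changes by +0, atomic number by +1.
A: 10 = 10; Z: 4 + 1 = 5.
Z = 5 is boron, so the daughter is B-10.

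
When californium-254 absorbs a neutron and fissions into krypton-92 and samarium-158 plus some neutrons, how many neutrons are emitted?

5

Conserve mass number: 255 = 92 + 158 + k, so k = 255 − 250 = 5.
Check atomic number: 98 = 36 + 62 + 0 = 98. ✓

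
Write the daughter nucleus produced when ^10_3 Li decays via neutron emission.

Li-9

Neutron emission: mass number changes by -1, atomic number by +0.
A: 10 − 1 = 9; Z: 3 = 3.
Z = 3 is lithium, so the daughter is ^9_3 Li.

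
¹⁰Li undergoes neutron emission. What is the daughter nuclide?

Neutron emission: mass number changes by -1, atomic number by +0.
A: 10 − 1 = 9; Z: 3 = 3.
Z = 3 is lithium, so the daughter is ⁹Li.

Li-9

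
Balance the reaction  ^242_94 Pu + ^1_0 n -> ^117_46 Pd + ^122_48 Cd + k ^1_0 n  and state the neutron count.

Conserve mass number: 243 = 117 + 122 + k, so k = 243 − 239 = 4.
Check atomic number: 94 = 46 + 48 + 0 = 94. ✓

4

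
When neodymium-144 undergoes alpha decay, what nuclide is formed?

Ce-140

Alpha decay: mass number changes by -4, atomic number by -2.
A: 144 − 4 = 140; Z: 60 − 2 = 58.
Z = 58 is cerium, so the daughter is cerium-140.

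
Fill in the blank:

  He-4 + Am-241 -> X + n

Conserve mass number: 4 + 241 = A + 1, so A = 244.
Conserve atomic number: 2 + 95 = Z + 0, so Z = 97.
Z = 97 is berkelium, so the species is Bk-244.

Bk-244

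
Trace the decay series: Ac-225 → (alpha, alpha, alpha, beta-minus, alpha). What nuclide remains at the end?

Start: (A, Z) = (225, 89).
After α: (221, 87).
After α: (217, 85).
After α: (213, 83).
After β⁻: (213, 84).
After α: (209, 82).
Z = 82 is lead.

Pb-209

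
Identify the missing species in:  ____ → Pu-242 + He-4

Cm-246

Conserve mass number: A = 242 + 4, so A = 246.
Conserve atomic number: Z = 94 + 2, so Z = 96.
Z = 96 is curium, so the species is Cm-246.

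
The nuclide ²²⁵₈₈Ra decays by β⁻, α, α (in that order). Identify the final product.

Start: (A, Z) = (225, 88).
After β⁻: (225, 89).
After α: (221, 87).
After α: (217, 85).
Z = 85 is astatine.

At-217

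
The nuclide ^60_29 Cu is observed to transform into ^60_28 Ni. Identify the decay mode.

beta-plus decay or electron capture

ΔA = 60 − 60 = 0; ΔZ = 28 − 29 = -1.
A is unchanged and Z drops by 1 — a proton has become a neutron (β⁺ emission or electron capture).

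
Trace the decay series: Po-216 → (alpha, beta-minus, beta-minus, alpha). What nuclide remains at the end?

Start: (A, Z) = (216, 84).
After α: (212, 82).
After β⁻: (212, 83).
After β⁻: (212, 84).
After α: (208, 82).
Z = 82 is lead.

Pb-208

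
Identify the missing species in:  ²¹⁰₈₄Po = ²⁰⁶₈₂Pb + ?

Conserve mass number: 210 = 206 + A, so A = 4.
Conserve atomic number: 84 = 82 + Z, so Z = 2.
A = 4 and Z = 2 is ⁴₂He — an alpha particle.

alpha particle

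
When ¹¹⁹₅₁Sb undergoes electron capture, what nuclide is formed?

Sn-119

Electron capture: mass number changes by +0, atomic number by -1.
A: 119 = 119; Z: 51 − 1 = 50.
Z = 50 is tin, so the daughter is ¹¹⁹₅₀Sn.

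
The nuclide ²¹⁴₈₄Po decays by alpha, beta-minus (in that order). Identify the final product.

Bi-210

Start: (A, Z) = (214, 84).
After α: (210, 82).
After β⁻: (210, 83).
Z = 83 is bismuth.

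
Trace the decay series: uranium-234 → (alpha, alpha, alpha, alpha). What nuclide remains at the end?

Start: (A, Z) = (234, 92).
After α: (230, 90).
After α: (226, 88).
After α: (222, 86).
After α: (218, 84).
Z = 84 is polonium.

Po-218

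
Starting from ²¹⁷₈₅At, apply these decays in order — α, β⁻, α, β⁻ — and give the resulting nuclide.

Bi-209

Start: (A, Z) = (217, 85).
After α: (213, 83).
After β⁻: (213, 84).
After α: (209, 82).
After β⁻: (209, 83).
Z = 83 is bismuth.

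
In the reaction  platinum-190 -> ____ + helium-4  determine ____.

Conserve mass number: 190 = A + 4, so A = 186.
Conserve atomic number: 78 = Z + 2, so Z = 76.
Z = 76 is osmium, so the species is osmium-186.

Os-186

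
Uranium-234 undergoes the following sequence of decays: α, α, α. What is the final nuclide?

Start: (A, Z) = (234, 92).
After α: (230, 90).
After α: (226, 88).
After α: (222, 86).
Z = 86 is radon.

Rn-222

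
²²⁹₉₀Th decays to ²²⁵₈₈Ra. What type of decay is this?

ΔA = 225 − 229 = -4; ΔZ = 88 − 90 = -2.
A drops by 4 and Z drops by 2 — the signature of alpha emission.

alpha decay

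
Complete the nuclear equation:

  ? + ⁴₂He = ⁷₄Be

He-3

Conserve mass number: A + 4 = 7, so A = 3.
Conserve atomic number: Z + 2 = 4, so Z = 2.
Z = 2 is helium, so the species is ³₂He.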